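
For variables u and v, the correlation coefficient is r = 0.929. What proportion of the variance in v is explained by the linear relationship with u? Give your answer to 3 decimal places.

0.863

r² = (0.929)² = 0.863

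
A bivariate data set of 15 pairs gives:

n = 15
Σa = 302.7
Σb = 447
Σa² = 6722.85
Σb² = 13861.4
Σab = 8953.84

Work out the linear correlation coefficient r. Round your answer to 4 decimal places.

-0.1156

r = (nΣab − ΣaΣb) / √[(nΣa² − (Σa)²)(nΣb² − (Σb)²)]
Numerator: 15×8953.84 − 302.7×447 = -999.3
Denominator: √[(100842.75 − 91627.29)(207921 − 199809)] = √[9215.46 × 8112] = 8646.1443
r = -999.3 / 8646.1443 ≈ -0.1156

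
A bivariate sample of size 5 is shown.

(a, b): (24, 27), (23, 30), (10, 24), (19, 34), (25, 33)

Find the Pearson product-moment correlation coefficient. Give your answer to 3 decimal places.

n = 5, Σa = 101, Σb = 148, Σa² = 2191, Σb² = 4450, Σab = 3049
nΣab − ΣaΣb = 15245 − 14948 = 297
nΣa² − (Σa)² = 10955 − 10201 = 754; nΣb² − (Σb)² = 22250 − 21904 = 346
r = 297 / √(754 × 346) = 297 / 510.7680 ≈ 0.581

0.581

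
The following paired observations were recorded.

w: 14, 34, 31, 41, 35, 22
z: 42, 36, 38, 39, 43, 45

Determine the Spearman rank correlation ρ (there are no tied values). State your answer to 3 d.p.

Rank w: 1, 4, 3, 6, 5, 2
Rank z: 4, 1, 2, 3, 5, 6
d = rank(w) − rank(z): -3, 3, 1, 3, 0, -4; Σd² = 44
ρ = 1 − 6Σd² / [n(n²−1)] = 1 − 6×44 / (6×35) = 1 − 264/210 ≈ -0.257

-0.257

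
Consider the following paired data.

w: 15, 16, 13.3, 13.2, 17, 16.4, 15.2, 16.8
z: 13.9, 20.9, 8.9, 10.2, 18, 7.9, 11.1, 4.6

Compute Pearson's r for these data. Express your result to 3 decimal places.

0.185

n = 8, Σw = 122.9, Σz = 95.5, Σw² = 1903.37, Σz² = 1344.05, Σwz = 1477.47
nΣwz − ΣwΣz = 11819.76 − 11736.95 = 82.81
nΣw² − (Σw)² = 15226.96 − 15104.41 = 122.55; nΣz² − (Σz)² = 10752.4 − 9120.25 = 1632.15
r = 82.81 / √(122.55 × 1632.15) = 82.81 / 447.2359 ≈ 0.185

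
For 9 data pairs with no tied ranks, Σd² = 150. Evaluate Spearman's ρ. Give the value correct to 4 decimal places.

ρ = 1 − 6Σd² / [n(n²−1)] = 1 − 6×150 / (9×80)
  = 1 − 900/720 = 1 − 1.25000 ≈ -0.2500

-0.2500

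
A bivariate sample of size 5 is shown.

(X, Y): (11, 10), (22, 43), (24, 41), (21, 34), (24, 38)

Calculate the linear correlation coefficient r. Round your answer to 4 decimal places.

n = 5, ΣX = 102, ΣY = 166, ΣX² = 2198, ΣY² = 6230, ΣXY = 3666
nΣXY − ΣXΣY = 18330 − 16932 = 1398
nΣX² − (ΣX)² = 10990 − 10404 = 586; nΣY² − (ΣY)² = 31150 − 27556 = 3594
r = 1398 / √(586 × 3594) = 1398 / 1451.2353 ≈ 0.9633

0.9633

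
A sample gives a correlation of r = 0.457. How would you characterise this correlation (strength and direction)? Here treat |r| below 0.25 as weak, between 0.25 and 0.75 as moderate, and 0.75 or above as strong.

moderate positive

r = 0.457 > 0 so the relationship is positive.
|r| = 0.457, which falls in the moderate range.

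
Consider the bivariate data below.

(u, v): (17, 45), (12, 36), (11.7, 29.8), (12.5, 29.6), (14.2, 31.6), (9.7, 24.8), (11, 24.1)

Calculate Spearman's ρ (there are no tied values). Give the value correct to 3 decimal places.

Rank u: 7, 4, 3, 5, 6, 1, 2
Rank v: 7, 6, 4, 3, 5, 2, 1
d = rank(u) − rank(v): 0, -2, -1, 2, 1, -1, 1; Σd² = 12
ρ = 1 − 6Σd² / [n(n²−1)] = 1 − 6×12 / (7×48) = 1 − 72/336 ≈ 0.786

0.786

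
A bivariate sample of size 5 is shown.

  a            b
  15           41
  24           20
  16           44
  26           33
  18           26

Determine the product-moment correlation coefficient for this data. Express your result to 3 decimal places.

n = 5, Σa = 99, Σb = 164, Σa² = 2057, Σb² = 5782, Σab = 3125
nΣab − ΣaΣb = 15625 − 16236 = -611
nΣa² − (Σa)² = 10285 − 9801 = 484; nΣb² − (Σb)² = 28910 − 26896 = 2014
r = -611 / √(484 × 2014) = -611 / 987.3074 ≈ -0.619

-0.619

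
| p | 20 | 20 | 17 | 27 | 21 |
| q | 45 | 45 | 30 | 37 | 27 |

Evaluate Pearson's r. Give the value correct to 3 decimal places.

n = 5, Σp = 105, Σq = 184, Σp² = 2259, Σq² = 7048, Σpq = 3876
nΣpq − ΣpΣq = 19380 − 19320 = 60
nΣp² − (Σp)² = 11295 − 11025 = 270; nΣq² − (Σq)² = 35240 − 33856 = 1384
r = 60 / √(270 × 1384) = 60 / 611.2937 ≈ 0.098

0.098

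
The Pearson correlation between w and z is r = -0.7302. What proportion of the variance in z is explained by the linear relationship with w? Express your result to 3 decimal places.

0.533

r² = (-0.7302)² = 0.533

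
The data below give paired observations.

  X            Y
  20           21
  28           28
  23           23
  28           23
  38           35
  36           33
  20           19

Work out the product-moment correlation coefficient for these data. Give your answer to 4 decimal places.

n = 7, ΣX = 193, ΣY = 182, ΣX² = 5637, ΣY² = 4958, ΣXY = 5275
nΣXY − ΣXΣY = 36925 − 35126 = 1799
nΣX² − (ΣX)² = 39459 − 37249 = 2210; nΣY² − (ΣY)² = 34706 − 33124 = 1582
r = 1799 / √(2210 × 1582) = 1799 / 1869.8182 ≈ 0.9621

0.9621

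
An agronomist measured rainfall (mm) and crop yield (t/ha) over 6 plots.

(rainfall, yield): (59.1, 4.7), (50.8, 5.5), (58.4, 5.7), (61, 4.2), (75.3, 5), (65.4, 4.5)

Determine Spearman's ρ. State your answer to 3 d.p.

Rank rainfall: 3, 1, 2, 4, 6, 5
Rank yield: 3, 5, 6, 1, 4, 2
d = rank(rainfall) − rank(yield): 0, -4, -4, 3, 2, 3; Σd² = 54
ρ = 1 − 6Σd² / [n(n²−1)] = 1 − 6×54 / (6×35) = 1 − 324/210 ≈ -0.543

-0.543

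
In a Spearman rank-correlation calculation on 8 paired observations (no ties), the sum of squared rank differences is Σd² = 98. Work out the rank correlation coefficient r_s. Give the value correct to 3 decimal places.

ρ = 1 − 6Σd² / [n(n²−1)] = 1 − 6×98 / (8×63)
  = 1 − 588/504 = 1 − 1.1667 ≈ -0.167

-0.167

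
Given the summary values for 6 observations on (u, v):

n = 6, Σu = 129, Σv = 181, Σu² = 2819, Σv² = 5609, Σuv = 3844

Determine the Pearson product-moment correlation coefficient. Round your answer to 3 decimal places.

r = (nΣuv − ΣuΣv) / √[(nΣu² − (Σu)²)(nΣv² − (Σv)²)]
Numerator: 6×3844 − 129×181 = -285
Denominator: √[(16914 − 16641)(33654 − 32761)] = √[273 × 893] = 493.7499
r = -285 / 493.7499 ≈ -0.577

-0.577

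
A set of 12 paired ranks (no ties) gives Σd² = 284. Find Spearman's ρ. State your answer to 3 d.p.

ρ = 1 − 6Σd² / [n(n²−1)] = 1 − 6×284 / (12×143)
  = 1 − 1704/1716 = 1 − 0.9930 ≈ 0.007

0.007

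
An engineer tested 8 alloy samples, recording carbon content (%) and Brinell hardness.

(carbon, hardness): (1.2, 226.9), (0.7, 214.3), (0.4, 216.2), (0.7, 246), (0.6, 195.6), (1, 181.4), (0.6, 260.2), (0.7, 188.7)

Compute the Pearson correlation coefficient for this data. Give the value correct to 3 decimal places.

-0.153

n = 8, Σx = 5.9, Σy = 1729.3, Σx² = 4.79, Σy² = 379143.59, Σxy = 1267.94
nΣxy − ΣxΣy = 10143.52 − 10202.87 = -59.35
nΣx² − (Σx)² = 38.32 − 34.81 = 3.51; nΣy² − (Σy)² = 3033148.72 − 2990478.49 = 42670.23
r = -59.35 / √(3.51 × 42670.23) = -59.35 / 387.0045 ≈ -0.153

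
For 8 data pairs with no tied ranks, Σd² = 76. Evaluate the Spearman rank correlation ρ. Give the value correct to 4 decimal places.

ρ = 1 − 6Σd² / [n(n²−1)] = 1 − 6×76 / (8×63)
  = 1 − 456/504 = 1 − 0.90476 ≈ 0.0952

0.0952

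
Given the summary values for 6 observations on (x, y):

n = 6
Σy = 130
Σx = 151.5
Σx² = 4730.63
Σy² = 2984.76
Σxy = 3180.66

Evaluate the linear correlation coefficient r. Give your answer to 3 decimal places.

r = (nΣxy − ΣxΣy) / √[(nΣx² − (Σx)²)(nΣy² − (Σy)²)]
Numerator: 6×3180.66 − 151.5×130 = -611.04
Denominator: √[(28383.78 − 22952.25)(17908.56 − 16900)] = √[5431.53 × 1008.56] = 2340.5179
r = -611.04 / 2340.5179 ≈ -0.261

-0.261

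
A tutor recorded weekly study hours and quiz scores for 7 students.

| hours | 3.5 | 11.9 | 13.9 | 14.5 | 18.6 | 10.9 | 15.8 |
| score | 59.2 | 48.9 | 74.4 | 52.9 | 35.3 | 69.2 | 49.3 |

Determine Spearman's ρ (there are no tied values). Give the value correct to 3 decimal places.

Rank hours: 1, 3, 4, 5, 7, 2, 6
Rank score: 5, 2, 7, 4, 1, 6, 3
d = rank(hours) − rank(score): -4, 1, -3, 1, 6, -4, 3; Σd² = 88
ρ = 1 − 6Σd² / [n(n²−1)] = 1 − 6×88 / (7×48) = 1 − 528/336 ≈ -0.571

-0.571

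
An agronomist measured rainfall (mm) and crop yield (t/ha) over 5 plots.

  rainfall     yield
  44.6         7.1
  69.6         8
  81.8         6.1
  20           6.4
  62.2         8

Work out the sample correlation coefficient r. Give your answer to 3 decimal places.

n = 5, Σx = 278.2, Σy = 35.6, Σx² = 17793.4, Σy² = 256.58, Σxy = 1998.04
nΣxy − ΣxΣy = 9990.2 − 9903.92 = 86.28
nΣx² − (Σx)² = 88967 − 77395.24 = 11571.76; nΣy² − (Σy)² = 1282.9 − 1267.36 = 15.54
r = 86.28 / √(11571.76 × 15.54) = 86.28 / 424.0580 ≈ 0.203

0.203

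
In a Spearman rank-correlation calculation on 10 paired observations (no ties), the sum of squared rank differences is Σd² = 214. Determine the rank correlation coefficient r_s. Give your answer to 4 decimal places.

-0.2970

ρ = 1 − 6Σd² / [n(n²−1)] = 1 − 6×214 / (10×99)
  = 1 − 1284/990 = 1 − 1.29697 ≈ -0.2970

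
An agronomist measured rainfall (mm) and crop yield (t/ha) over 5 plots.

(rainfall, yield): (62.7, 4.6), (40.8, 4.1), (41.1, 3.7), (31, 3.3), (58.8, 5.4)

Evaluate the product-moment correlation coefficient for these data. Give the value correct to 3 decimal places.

0.880

n = 5, Σx = 234.4, Σy = 21.1, Σx² = 11703.58, Σy² = 91.71, Σxy = 1027.59
nΣxy − ΣxΣy = 5137.95 − 4945.84 = 192.11
nΣx² − (Σx)² = 58517.9 − 54943.36 = 3574.54; nΣy² − (Σy)² = 458.55 − 445.21 = 13.34
r = 192.11 / √(3574.54 × 13.34) = 192.11 / 218.3675 ≈ 0.880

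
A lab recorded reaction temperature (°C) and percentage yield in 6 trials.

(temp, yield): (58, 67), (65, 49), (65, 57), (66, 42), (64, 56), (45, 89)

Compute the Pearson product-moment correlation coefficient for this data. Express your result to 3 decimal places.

-0.961

n = 6, Σx = 363, Σy = 360, Σx² = 22291, Σy² = 22960, Σxy = 21137
nΣxy − ΣxΣy = 126822 − 130680 = -3858
nΣx² − (Σx)² = 133746 − 131769 = 1977; nΣy² − (Σy)² = 137760 − 129600 = 8160
r = -3858 / √(1977 × 8160) = -3858 / 4016.5059 ≈ -0.961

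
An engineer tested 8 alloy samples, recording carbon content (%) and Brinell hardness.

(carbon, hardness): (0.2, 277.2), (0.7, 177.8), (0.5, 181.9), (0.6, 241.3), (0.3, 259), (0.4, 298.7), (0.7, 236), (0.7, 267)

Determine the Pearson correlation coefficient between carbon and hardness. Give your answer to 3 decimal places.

-0.484

n = 8, Σx = 4.1, Σy = 1938.9, Σx² = 2.37, Σy² = 483053.67, Σxy = 964.91
nΣxy − ΣxΣy = 7719.28 − 7949.49 = -230.21
nΣx² − (Σx)² = 18.96 − 16.81 = 2.15; nΣy² − (Σy)² = 3864429.36 − 3759333.21 = 105096.15
r = -230.21 / √(2.15 × 105096.15) = -230.21 / 475.3491 ≈ -0.484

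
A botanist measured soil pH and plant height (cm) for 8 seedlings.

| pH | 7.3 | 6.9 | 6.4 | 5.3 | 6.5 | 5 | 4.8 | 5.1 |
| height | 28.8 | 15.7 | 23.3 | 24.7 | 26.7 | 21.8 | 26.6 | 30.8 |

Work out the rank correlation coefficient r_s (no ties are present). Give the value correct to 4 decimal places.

Rank pH: 8, 7, 5, 4, 6, 2, 1, 3
Rank height: 7, 1, 3, 4, 6, 2, 5, 8
d = rank(pH) − rank(height): 1, 6, 2, 0, 0, 0, -4, -5; Σd² = 82
ρ = 1 − 6Σd² / [n(n²−1)] = 1 − 6×82 / (8×63) = 1 − 492/504 ≈ 0.0238

0.0238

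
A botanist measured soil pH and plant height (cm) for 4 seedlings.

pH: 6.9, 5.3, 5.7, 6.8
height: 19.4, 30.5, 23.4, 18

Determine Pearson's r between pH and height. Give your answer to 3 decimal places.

-0.931

n = 4, Σx = 24.7, Σy = 91.3, Σx² = 154.43, Σy² = 2178.17, Σxy = 551.29
nΣxy − ΣxΣy = 2205.16 − 2255.11 = -49.95
nΣx² − (Σx)² = 617.72 − 610.09 = 7.63; nΣy² − (Σy)² = 8712.68 − 8335.69 = 376.99
r = -49.95 / √(7.63 × 376.99) = -49.95 / 53.6324 ≈ -0.931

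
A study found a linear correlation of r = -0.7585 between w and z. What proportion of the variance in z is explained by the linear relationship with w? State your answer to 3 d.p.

r² = (-0.7585)² = 0.575

0.575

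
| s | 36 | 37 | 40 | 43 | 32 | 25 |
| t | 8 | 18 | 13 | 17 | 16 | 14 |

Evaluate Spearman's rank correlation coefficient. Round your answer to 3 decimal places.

Rank s: 3, 4, 5, 6, 2, 1
Rank t: 1, 6, 2, 5, 4, 3
d = rank(s) − rank(t): 2, -2, 3, 1, -2, -2; Σd² = 26
ρ = 1 − 6Σd² / [n(n²−1)] = 1 − 6×26 / (6×35) = 1 − 156/210 ≈ 0.257

0.257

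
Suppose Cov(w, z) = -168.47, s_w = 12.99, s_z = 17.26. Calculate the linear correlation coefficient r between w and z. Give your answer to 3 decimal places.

r = Cov(w,z) / (s_w · s_z) = -168.47 / (12.99 × 17.26)
  = -168.47 / 224.2074 ≈ -0.751

-0.751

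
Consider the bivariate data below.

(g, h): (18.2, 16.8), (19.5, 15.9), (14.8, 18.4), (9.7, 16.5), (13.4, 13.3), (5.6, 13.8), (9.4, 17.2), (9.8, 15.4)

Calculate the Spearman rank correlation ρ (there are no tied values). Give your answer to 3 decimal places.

Rank g: 7, 8, 6, 3, 5, 1, 2, 4
Rank h: 6, 4, 8, 5, 1, 2, 7, 3
d = rank(g) − rank(h): 1, 4, -2, -2, 4, -1, -5, 1; Σd² = 68
ρ = 1 − 6Σd² / [n(n²−1)] = 1 − 6×68 / (8×63) = 1 − 408/504 ≈ 0.190

0.190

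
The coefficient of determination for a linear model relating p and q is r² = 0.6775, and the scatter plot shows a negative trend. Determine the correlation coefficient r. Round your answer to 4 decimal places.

|r| = √0.6775 = 0.8231
The association is negative, so r = −0.8231.

-0.8231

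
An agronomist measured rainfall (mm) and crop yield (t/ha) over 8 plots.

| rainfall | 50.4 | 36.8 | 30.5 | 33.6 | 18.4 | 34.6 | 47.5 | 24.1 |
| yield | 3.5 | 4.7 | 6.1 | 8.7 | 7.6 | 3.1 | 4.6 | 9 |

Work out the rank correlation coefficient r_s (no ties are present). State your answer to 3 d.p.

Rank rainfall: 8, 6, 3, 4, 1, 5, 7, 2
Rank yield: 2, 4, 5, 7, 6, 1, 3, 8
d = rank(rainfall) − rank(yield): 6, 2, -2, -3, -5, 4, 4, -6; Σd² = 146
ρ = 1 − 6Σd² / [n(n²−1)] = 1 − 6×146 / (8×63) = 1 − 876/504 ≈ -0.738

-0.738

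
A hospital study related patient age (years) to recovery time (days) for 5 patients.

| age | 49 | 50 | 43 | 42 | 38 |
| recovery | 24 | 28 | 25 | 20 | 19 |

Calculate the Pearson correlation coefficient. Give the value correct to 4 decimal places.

n = 5, Σx = 222, Σy = 116, Σx² = 9958, Σy² = 2746, Σxy = 5213
nΣxy − ΣxΣy = 26065 − 25752 = 313
nΣx² − (Σx)² = 49790 − 49284 = 506; nΣy² − (Σy)² = 13730 − 13456 = 274
r = 313 / √(506 × 274) = 313 / 372.3493 ≈ 0.8406

0.8406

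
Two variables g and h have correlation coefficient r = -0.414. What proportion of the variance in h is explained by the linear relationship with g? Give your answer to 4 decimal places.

r² = (-0.414)² = 0.1714

0.1714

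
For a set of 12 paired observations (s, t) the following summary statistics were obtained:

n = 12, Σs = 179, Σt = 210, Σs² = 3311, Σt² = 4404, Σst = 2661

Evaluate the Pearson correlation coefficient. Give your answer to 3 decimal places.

-0.690

r = (nΣst − ΣsΣt) / √[(nΣs² − (Σs)²)(nΣt² − (Σt)²)]
Numerator: 12×2661 − 179×210 = -5658
Denominator: √[(39732 − 32041)(52848 − 44100)] = √[7691 × 8748] = 8202.4916
r = -5658 / 8202.4916 ≈ -0.690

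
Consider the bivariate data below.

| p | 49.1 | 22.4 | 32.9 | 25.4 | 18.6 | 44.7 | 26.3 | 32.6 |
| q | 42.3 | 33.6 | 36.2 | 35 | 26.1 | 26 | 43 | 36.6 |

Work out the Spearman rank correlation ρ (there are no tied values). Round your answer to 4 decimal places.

Rank p: 8, 2, 6, 3, 1, 7, 4, 5
Rank q: 7, 3, 5, 4, 2, 1, 8, 6
d = rank(p) − rank(q): 1, -1, 1, -1, -1, 6, -4, -1; Σd² = 58
ρ = 1 − 6Σd² / [n(n²−1)] = 1 − 6×58 / (8×63) = 1 − 348/504 ≈ 0.3095

0.3095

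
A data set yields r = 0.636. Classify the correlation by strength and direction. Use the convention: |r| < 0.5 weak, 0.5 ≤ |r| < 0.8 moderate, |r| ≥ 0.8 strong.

moderate positive

r = 0.636 > 0 so the relationship is positive.
|r| = 0.636, which falls in the moderate range.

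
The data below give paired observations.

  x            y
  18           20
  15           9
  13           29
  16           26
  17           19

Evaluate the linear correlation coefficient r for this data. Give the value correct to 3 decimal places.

n = 5, Σx = 79, Σy = 103, Σx² = 1263, Σy² = 2359, Σxy = 1611
nΣxy − ΣxΣy = 8055 − 8137 = -82
nΣx² − (Σx)² = 6315 − 6241 = 74; nΣy² − (Σy)² = 11795 − 10609 = 1186
r = -82 / √(74 × 1186) = -82 / 296.2499 ≈ -0.277

-0.277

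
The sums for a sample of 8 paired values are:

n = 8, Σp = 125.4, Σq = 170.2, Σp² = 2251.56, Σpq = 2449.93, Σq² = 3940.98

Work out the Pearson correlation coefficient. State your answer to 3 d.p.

r = (nΣpq − ΣpΣq) / √[(nΣp² − (Σp)²)(nΣq² − (Σq)²)]
Numerator: 8×2449.93 − 125.4×170.2 = -1743.64
Denominator: √[(18012.48 − 15725.16)(31527.84 − 28968.04)] = √[2287.32 × 2559.8] = 2419.7276
r = -1743.64 / 2419.7276 ≈ -0.721

-0.721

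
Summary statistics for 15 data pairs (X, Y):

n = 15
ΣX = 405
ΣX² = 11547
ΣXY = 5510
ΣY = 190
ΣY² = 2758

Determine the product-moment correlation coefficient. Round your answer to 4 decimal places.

r = (nΣXY − ΣXΣY) / √[(nΣX² − (ΣX)²)(nΣY² − (ΣY)²)]
Numerator: 15×5510 − 405×190 = 5700
Denominator: √[(173205 − 164025)(41370 − 36100)] = √[9180 × 5270] = 6955.4727
r = 5700 / 6955.4727 ≈ 0.8195

0.8195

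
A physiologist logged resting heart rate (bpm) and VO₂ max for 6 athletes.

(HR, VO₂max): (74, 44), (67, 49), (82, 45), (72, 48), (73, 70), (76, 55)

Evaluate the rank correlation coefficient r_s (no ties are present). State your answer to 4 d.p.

Rank HR: 4, 1, 6, 2, 3, 5
Rank VO₂max: 1, 4, 2, 3, 6, 5
d = rank(HR) − rank(VO₂max): 3, -3, 4, -1, -3, 0; Σd² = 44
ρ = 1 − 6Σd² / [n(n²−1)] = 1 − 6×44 / (6×35) = 1 − 264/210 ≈ -0.2571

-0.2571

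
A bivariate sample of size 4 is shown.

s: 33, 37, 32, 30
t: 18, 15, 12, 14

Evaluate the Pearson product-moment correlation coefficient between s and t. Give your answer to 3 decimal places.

n = 4, Σs = 132, Σt = 59, Σs² = 4382, Σt² = 889, Σst = 1953
nΣst − ΣsΣt = 7812 − 7788 = 24
nΣs² − (Σs)² = 17528 − 17424 = 104; nΣt² − (Σt)² = 3556 − 3481 = 75
r = 24 / √(104 × 75) = 24 / 88.3176 ≈ 0.272

0.272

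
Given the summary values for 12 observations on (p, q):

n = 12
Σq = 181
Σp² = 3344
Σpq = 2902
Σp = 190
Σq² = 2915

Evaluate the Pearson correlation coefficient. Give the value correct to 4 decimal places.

0.1452

r = (nΣpq − ΣpΣq) / √[(nΣp² − (Σp)²)(nΣq² − (Σq)²)]
Numerator: 12×2902 − 190×181 = 434
Denominator: √[(40128 − 36100)(34980 − 32761)] = √[4028 × 2219] = 2989.6709
r = 434 / 2989.6709 ≈ 0.1452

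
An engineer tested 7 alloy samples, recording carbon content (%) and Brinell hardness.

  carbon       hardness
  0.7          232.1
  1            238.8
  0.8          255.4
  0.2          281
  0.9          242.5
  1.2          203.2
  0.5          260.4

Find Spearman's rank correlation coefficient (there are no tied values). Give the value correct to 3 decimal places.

Rank carbon: 3, 6, 4, 1, 5, 7, 2
Rank hardness: 2, 3, 5, 7, 4, 1, 6
d = rank(carbon) − rank(hardness): 1, 3, -1, -6, 1, 6, -4; Σd² = 100
ρ = 1 − 6Σd² / [n(n²−1)] = 1 − 6×100 / (7×48) = 1 − 600/336 ≈ -0.786

-0.786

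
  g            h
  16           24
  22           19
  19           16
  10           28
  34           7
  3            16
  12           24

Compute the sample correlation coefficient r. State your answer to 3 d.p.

n = 7, Σg = 116, Σh = 134, Σg² = 2510, Σh² = 2858, Σgh = 1960
nΣgh − ΣgΣh = 13720 − 15544 = -1824
nΣg² − (Σg)² = 17570 − 13456 = 4114; nΣh² − (Σh)² = 20006 − 17956 = 2050
r = -1824 / √(4114 × 2050) = -1824 / 2904.0833 ≈ -0.628

-0.628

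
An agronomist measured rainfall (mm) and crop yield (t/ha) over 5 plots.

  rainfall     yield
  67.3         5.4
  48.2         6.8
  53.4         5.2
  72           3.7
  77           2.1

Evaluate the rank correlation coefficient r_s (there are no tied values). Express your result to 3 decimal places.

-0.900

Rank rainfall: 3, 1, 2, 4, 5
Rank yield: 4, 5, 3, 2, 1
d = rank(rainfall) − rank(yield): -1, -4, -1, 2, 4; Σd² = 38
ρ = 1 − 6Σd² / [n(n²−1)] = 1 − 6×38 / (5×24) = 1 − 228/120 ≈ -0.900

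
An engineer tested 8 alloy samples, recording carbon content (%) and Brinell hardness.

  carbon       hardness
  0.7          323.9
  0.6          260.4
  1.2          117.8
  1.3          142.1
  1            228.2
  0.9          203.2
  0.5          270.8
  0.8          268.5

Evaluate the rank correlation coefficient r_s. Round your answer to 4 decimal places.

-0.8333

Rank carbon: 3, 2, 7, 8, 6, 5, 1, 4
Rank hardness: 8, 5, 1, 2, 4, 3, 7, 6
d = rank(carbon) − rank(hardness): -5, -3, 6, 6, 2, 2, -6, -2; Σd² = 154
ρ = 1 − 6Σd² / [n(n²−1)] = 1 − 6×154 / (8×63) = 1 − 924/504 ≈ -0.8333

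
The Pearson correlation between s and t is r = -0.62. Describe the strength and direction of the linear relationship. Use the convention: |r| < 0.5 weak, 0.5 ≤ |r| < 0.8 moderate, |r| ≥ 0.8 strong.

r = -0.62 < 0 so the relationship is negative.
|r| = 0.62, which falls in the moderate range.

moderate negative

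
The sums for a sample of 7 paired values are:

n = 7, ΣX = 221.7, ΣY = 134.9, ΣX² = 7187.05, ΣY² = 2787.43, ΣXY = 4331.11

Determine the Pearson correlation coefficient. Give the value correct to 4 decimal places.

r = (nΣXY − ΣXΣY) / √[(nΣX² − (ΣX)²)(nΣY² − (ΣY)²)]
Numerator: 7×4331.11 − 221.7×134.9 = 410.44
Denominator: √[(50309.35 − 49150.89)(19512.01 − 18198.01)] = √[1158.46 × 1314] = 1233.7814
r = 410.44 / 1233.7814 ≈ 0.3327

0.3327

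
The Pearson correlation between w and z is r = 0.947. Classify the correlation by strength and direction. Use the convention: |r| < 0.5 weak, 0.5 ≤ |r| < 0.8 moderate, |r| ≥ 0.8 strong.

strong positive

r = 0.947 > 0 so the relationship is positive.
|r| = 0.947, which falls in the strong range.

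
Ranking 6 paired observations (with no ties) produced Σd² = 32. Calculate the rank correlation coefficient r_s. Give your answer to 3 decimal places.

0.086

ρ = 1 − 6Σd² / [n(n²−1)] = 1 − 6×32 / (6×35)
  = 1 − 192/210 = 1 − 0.9143 ≈ 0.086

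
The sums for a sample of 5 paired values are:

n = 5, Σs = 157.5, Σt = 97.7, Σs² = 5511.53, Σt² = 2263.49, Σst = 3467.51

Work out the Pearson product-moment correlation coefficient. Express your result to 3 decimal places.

r = (nΣst − ΣsΣt) / √[(nΣs² − (Σs)²)(nΣt² − (Σt)²)]
Numerator: 5×3467.51 − 157.5×97.7 = 1949.8
Denominator: √[(27557.65 − 24806.25)(11317.45 − 9545.29)] = √[2751.4 × 1772.16] = 2208.1488
r = 1949.8 / 2208.1488 ≈ 0.883

0.883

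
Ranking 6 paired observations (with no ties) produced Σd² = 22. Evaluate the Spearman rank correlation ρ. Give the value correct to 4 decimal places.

0.3714

ρ = 1 − 6Σd² / [n(n²−1)] = 1 − 6×22 / (6×35)
  = 1 − 132/210 = 1 − 0.62857 ≈ 0.3714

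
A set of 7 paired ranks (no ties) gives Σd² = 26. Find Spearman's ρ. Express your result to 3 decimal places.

0.536

ρ = 1 − 6Σd² / [n(n²−1)] = 1 − 6×26 / (7×48)
  = 1 − 156/336 = 1 − 0.4643 ≈ 0.536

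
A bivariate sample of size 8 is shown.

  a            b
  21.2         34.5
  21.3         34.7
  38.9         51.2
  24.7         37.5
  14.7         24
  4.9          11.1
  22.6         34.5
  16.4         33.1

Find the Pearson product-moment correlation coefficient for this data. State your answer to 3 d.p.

n = 8, Σa = 164.7, Σb = 260.6, Σa² = 4046.25, Σb² = 9407.1, Σab = 6118.17
nΣab − ΣaΣb = 48945.36 − 42920.82 = 6024.54
nΣa² − (Σa)² = 32370 − 27126.09 = 5243.91; nΣb² − (Σb)² = 75256.8 − 67912.36 = 7344.44
r = 6024.54 / √(5243.91 × 7344.44) = 6024.54 / 6205.9312 ≈ 0.971

0.971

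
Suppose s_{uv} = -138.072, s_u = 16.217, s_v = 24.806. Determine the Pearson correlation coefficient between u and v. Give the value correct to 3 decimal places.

r = Cov(u,v) / (s_u · s_v) = -138.072 / (16.217 × 24.806)
  = -138.072 / 402.2789 ≈ -0.343

-0.343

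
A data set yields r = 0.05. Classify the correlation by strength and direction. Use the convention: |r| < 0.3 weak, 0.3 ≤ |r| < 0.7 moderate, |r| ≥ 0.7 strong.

r = 0.05 > 0 so the relationship is positive.
|r| = 0.05, which falls in the weak range.

weak positive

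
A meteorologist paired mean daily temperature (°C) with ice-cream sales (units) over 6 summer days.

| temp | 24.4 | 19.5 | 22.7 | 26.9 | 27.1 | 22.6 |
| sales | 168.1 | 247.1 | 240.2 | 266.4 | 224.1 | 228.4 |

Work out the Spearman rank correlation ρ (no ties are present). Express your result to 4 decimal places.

Rank temp: 4, 1, 3, 5, 6, 2
Rank sales: 1, 5, 4, 6, 2, 3
d = rank(temp) − rank(sales): 3, -4, -1, -1, 4, -1; Σd² = 44
ρ = 1 − 6Σd² / [n(n²−1)] = 1 − 6×44 / (6×35) = 1 − 264/210 ≈ -0.2571

-0.2571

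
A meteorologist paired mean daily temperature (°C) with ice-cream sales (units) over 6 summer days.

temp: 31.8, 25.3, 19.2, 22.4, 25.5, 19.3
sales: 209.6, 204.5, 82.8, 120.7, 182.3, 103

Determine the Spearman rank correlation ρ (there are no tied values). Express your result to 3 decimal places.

Rank temp: 6, 4, 1, 3, 5, 2
Rank sales: 6, 5, 1, 3, 4, 2
d = rank(temp) − rank(sales): 0, -1, 0, 0, 1, 0; Σd² = 2
ρ = 1 − 6Σd² / [n(n²−1)] = 1 − 6×2 / (6×35) = 1 − 12/210 ≈ 0.943

0.943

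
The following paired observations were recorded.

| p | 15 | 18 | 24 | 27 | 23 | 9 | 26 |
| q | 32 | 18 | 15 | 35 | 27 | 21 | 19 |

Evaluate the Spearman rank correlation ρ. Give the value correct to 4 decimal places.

Rank p: 2, 3, 5, 7, 4, 1, 6
Rank q: 6, 2, 1, 7, 5, 4, 3
d = rank(p) − rank(q): -4, 1, 4, 0, -1, -3, 3; Σd² = 52
ρ = 1 − 6Σd² / [n(n²−1)] = 1 − 6×52 / (7×48) = 1 − 312/336 ≈ 0.0714

0.0714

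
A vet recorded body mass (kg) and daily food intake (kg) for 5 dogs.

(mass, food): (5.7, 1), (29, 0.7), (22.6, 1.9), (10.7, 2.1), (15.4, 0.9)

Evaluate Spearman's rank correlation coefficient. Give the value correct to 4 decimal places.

Rank mass: 1, 5, 4, 2, 3
Rank food: 3, 1, 4, 5, 2
d = rank(mass) − rank(food): -2, 4, 0, -3, 1; Σd² = 30
ρ = 1 − 6Σd² / [n(n²−1)] = 1 − 6×30 / (5×24) = 1 − 180/120 ≈ -0.5000

-0.5000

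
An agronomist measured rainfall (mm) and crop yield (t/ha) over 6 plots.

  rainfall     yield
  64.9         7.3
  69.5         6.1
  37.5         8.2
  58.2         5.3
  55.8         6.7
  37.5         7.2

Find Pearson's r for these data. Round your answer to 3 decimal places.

n = 6, Σx = 323.4, Σy = 40.8, Σx² = 18355.64, Σy² = 282.56, Σxy = 2157.54
nΣxy − ΣxΣy = 12945.24 − 13194.72 = -249.48
nΣx² − (Σx)² = 110133.84 − 104587.56 = 5546.28; nΣy² − (Σy)² = 1695.36 − 1664.64 = 30.72
r = -249.48 / √(5546.28 × 30.72) = -249.48 / 412.7732 ≈ -0.604

-0.604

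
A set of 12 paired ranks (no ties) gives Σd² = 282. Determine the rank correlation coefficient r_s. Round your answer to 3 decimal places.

0.014

ρ = 1 − 6Σd² / [n(n²−1)] = 1 − 6×282 / (12×143)
  = 1 − 1692/1716 = 1 − 0.9860 ≈ 0.014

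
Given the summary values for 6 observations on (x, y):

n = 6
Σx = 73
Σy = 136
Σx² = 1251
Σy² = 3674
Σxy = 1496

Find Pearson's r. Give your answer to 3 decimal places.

-0.343

r = (nΣxy − ΣxΣy) / √[(nΣx² − (Σx)²)(nΣy² − (Σy)²)]
Numerator: 6×1496 − 73×136 = -952
Denominator: √[(7506 − 5329)(22044 − 18496)] = √[2177 × 3548] = 2779.2078
r = -952 / 2779.2078 ≈ -0.343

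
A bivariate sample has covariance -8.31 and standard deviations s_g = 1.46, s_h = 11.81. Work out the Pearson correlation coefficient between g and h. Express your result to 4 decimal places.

-0.4819

r = Cov(g,h) / (s_g · s_h) = -8.31 / (1.46 × 11.81)
  = -8.31 / 17.2426 ≈ -0.4819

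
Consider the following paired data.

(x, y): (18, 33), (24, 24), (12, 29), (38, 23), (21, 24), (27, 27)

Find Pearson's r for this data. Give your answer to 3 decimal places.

-0.639

n = 6, Σx = 140, Σy = 160, Σx² = 3658, Σy² = 4340, Σxy = 3625
nΣxy − ΣxΣy = 21750 − 22400 = -650
nΣx² − (Σx)² = 21948 − 19600 = 2348; nΣy² − (Σy)² = 26040 − 25600 = 440
r = -650 / √(2348 × 440) = -650 / 1016.4251 ≈ -0.639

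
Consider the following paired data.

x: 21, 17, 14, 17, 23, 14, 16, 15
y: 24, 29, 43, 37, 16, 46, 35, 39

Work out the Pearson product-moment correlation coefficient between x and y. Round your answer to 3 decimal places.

-0.963

n = 8, Σx = 137, Σy = 269, Σx² = 2421, Σy² = 9753, Σxy = 4385
nΣxy − ΣxΣy = 35080 − 36853 = -1773
nΣx² − (Σx)² = 19368 − 18769 = 599; nΣy² − (Σy)² = 78024 − 72361 = 5663
r = -1773 / √(599 × 5663) = -1773 / 1841.7755 ≈ -0.963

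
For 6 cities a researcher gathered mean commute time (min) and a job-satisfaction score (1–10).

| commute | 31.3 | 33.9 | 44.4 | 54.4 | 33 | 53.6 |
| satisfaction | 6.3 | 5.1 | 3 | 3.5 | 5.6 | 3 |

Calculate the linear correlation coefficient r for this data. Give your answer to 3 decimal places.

n = 6, Σx = 250.6, Σy = 26.5, Σx² = 11021.58, Σy² = 127.31, Σxy = 1039.28
nΣxy − ΣxΣy = 6235.68 − 6640.9 = -405.22
nΣx² − (Σx)² = 66129.48 − 62800.36 = 3329.12; nΣy² − (Σy)² = 763.86 − 702.25 = 61.61
r = -405.22 / √(3329.12 × 61.61) = -405.22 / 452.8875 ≈ -0.895

-0.895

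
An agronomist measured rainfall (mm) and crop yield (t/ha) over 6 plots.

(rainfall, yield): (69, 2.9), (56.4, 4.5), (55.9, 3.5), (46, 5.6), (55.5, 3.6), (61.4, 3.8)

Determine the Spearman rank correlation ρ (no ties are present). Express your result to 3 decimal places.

-0.543

Rank rainfall: 6, 4, 3, 1, 2, 5
Rank yield: 1, 5, 2, 6, 3, 4
d = rank(rainfall) − rank(yield): 5, -1, 1, -5, -1, 1; Σd² = 54
ρ = 1 − 6Σd² / [n(n²−1)] = 1 − 6×54 / (6×35) = 1 − 324/210 ≈ -0.543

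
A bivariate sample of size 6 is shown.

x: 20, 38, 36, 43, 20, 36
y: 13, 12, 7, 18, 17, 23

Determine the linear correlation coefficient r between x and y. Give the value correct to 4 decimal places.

0.0554

n = 6, Σx = 193, Σy = 90, Σx² = 6685, Σy² = 1504, Σxy = 2910
nΣxy − ΣxΣy = 17460 − 17370 = 90
nΣx² − (Σx)² = 40110 − 37249 = 2861; nΣy² − (Σy)² = 9024 − 8100 = 924
r = 90 / √(2861 × 924) = 90 / 1625.9041 ≈ 0.0554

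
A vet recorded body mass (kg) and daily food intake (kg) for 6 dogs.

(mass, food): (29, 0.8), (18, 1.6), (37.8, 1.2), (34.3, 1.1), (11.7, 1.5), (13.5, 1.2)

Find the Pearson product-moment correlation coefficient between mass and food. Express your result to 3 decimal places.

-0.571

n = 6, Σx = 144.3, Σy = 7.4, Σx² = 4089.47, Σy² = 9.54, Σxy = 168.84
nΣxy − ΣxΣy = 1013.04 − 1067.82 = -54.78
nΣx² − (Σx)² = 24536.82 − 20822.49 = 3714.33; nΣy² − (Σy)² = 57.24 − 54.76 = 2.48
r = -54.78 / √(3714.33 × 2.48) = -54.78 / 95.9768 ≈ -0.571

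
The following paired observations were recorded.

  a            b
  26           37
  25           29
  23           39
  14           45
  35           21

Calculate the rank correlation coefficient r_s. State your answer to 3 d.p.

-0.900

Rank a: 4, 3, 2, 1, 5
Rank b: 3, 2, 4, 5, 1
d = rank(a) − rank(b): 1, 1, -2, -4, 4; Σd² = 38
ρ = 1 − 6Σd² / [n(n²−1)] = 1 − 6×38 / (5×24) = 1 − 228/120 ≈ -0.900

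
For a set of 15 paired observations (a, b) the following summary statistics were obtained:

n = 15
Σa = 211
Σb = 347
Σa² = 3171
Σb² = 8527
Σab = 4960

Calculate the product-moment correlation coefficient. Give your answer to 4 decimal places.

0.2477

r = (nΣab − ΣaΣb) / √[(nΣa² − (Σa)²)(nΣb² − (Σb)²)]
Numerator: 15×4960 − 211×347 = 1183
Denominator: √[(47565 − 44521)(127905 − 120409)] = √[3044 × 7496] = 4776.8006
r = 1183 / 4776.8006 ≈ 0.2477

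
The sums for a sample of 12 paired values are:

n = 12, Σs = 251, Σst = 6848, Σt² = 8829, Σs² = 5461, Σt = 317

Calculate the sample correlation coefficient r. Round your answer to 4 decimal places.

0.7019

r = (nΣst − ΣsΣt) / √[(nΣs² − (Σs)²)(nΣt² − (Σt)²)]
Numerator: 12×6848 − 251×317 = 2609
Denominator: √[(65532 − 63001)(105948 − 100489)] = √[2531 × 5459] = 3717.0861
r = 2609 / 3717.0861 ≈ 0.7019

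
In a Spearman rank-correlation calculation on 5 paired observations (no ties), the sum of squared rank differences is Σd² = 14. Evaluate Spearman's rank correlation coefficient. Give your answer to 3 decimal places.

0.300

ρ = 1 − 6Σd² / [n(n²−1)] = 1 − 6×14 / (5×24)
  = 1 − 84/120 = 1 − 0.7000 ≈ 0.300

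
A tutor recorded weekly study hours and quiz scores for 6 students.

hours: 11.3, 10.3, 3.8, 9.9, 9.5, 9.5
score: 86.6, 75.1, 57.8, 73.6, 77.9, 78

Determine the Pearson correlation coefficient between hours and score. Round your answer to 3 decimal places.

0.936

n = 6, Σx = 54.3, Σy = 449, Σx² = 526.73, Σy² = 34049.78, Σxy = 4181.44
nΣxy − ΣxΣy = 25088.64 − 24380.7 = 707.94
nΣx² − (Σx)² = 3160.38 − 2948.49 = 211.89; nΣy² − (Σy)² = 204298.68 − 201601 = 2697.68
r = 707.94 / √(211.89 × 2697.68) = 707.94 / 756.0499 ≈ 0.936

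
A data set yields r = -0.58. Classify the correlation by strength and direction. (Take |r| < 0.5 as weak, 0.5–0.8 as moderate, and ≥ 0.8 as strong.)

moderate negative

r = -0.58 < 0 so the relationship is negative.
|r| = 0.58, which falls in the moderate range.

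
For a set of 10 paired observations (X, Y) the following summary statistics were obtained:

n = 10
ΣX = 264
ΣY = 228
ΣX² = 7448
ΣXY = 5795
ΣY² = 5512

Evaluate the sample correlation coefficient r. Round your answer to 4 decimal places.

r = (nΣXY − ΣXΣY) / √[(nΣX² − (ΣX)²)(nΣY² − (ΣY)²)]
Numerator: 10×5795 − 264×228 = -2242
Denominator: √[(74480 − 69696)(55120 − 51984)] = √[4784 × 3136] = 3873.3221
r = -2242 / 3873.3221 ≈ -0.5788

-0.5788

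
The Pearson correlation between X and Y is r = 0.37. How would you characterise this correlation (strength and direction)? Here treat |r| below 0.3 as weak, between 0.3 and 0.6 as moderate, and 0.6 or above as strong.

moderate positive

r = 0.37 > 0 so the relationship is positive.
|r| = 0.37, which falls in the moderate range.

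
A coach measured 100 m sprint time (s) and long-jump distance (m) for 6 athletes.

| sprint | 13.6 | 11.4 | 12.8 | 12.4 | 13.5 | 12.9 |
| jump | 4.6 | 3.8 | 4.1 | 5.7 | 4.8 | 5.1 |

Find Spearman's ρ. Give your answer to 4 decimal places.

Rank sprint: 6, 1, 3, 2, 5, 4
Rank jump: 3, 1, 2, 6, 4, 5
d = rank(sprint) − rank(jump): 3, 0, 1, -4, 1, -1; Σd² = 28
ρ = 1 − 6Σd² / [n(n²−1)] = 1 − 6×28 / (6×35) = 1 − 168/210 ≈ 0.2000

0.2000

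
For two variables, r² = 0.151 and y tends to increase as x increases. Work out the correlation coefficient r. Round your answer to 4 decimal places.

|r| = √0.151 = 0.3886
The association is positive, so r = 0.3886.

0.3886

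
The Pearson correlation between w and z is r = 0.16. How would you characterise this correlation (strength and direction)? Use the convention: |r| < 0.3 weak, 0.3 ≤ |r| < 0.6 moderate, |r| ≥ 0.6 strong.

weak positive

r = 0.16 > 0 so the relationship is positive.
|r| = 0.16, which falls in the weak range.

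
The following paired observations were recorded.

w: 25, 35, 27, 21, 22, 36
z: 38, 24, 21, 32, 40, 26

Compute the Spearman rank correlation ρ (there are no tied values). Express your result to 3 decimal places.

-0.600

Rank w: 3, 5, 4, 1, 2, 6
Rank z: 5, 2, 1, 4, 6, 3
d = rank(w) − rank(z): -2, 3, 3, -3, -4, 3; Σd² = 56
ρ = 1 − 6Σd² / [n(n²−1)] = 1 − 6×56 / (6×35) = 1 − 336/210 ≈ -0.600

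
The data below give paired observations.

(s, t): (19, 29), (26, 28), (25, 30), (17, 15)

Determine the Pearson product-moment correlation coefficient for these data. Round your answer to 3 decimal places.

0.700

n = 4, Σs = 87, Σt = 102, Σs² = 1951, Σt² = 2750, Σst = 2284
nΣst − ΣsΣt = 9136 − 8874 = 262
nΣs² − (Σs)² = 7804 − 7569 = 235; nΣt² − (Σt)² = 11000 − 10404 = 596
r = 262 / √(235 × 596) = 262 / 374.2459 ≈ 0.700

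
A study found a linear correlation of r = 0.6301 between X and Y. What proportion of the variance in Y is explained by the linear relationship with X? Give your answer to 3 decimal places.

r² = (0.6301)² = 0.397

0.397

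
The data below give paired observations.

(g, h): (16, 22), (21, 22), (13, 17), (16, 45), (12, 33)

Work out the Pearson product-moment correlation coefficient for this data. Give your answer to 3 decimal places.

-0.110

n = 5, Σg = 78, Σh = 139, Σg² = 1266, Σh² = 4371, Σgh = 2151
nΣgh − ΣgΣh = 10755 − 10842 = -87
nΣg² − (Σg)² = 6330 − 6084 = 246; nΣh² − (Σh)² = 21855 − 19321 = 2534
r = -87 / √(246 × 2534) = -87 / 789.5340 ≈ -0.110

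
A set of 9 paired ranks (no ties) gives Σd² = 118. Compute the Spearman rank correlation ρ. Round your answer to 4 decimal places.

0.0167

ρ = 1 − 6Σd² / [n(n²−1)] = 1 − 6×118 / (9×80)
  = 1 − 708/720 = 1 − 0.98333 ≈ 0.0167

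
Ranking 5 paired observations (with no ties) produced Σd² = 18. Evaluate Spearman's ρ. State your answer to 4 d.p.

0.1000

ρ = 1 − 6Σd² / [n(n²−1)] = 1 − 6×18 / (5×24)
  = 1 − 108/120 = 1 − 0.90000 ≈ 0.1000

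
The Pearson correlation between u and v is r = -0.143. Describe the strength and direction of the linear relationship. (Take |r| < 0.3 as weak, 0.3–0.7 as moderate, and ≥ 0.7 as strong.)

weak negative

r = -0.143 < 0 so the relationship is negative.
|r| = 0.143, which falls in the weak range.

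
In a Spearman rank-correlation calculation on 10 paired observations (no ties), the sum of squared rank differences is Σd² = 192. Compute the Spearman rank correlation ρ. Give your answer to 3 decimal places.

-0.164

ρ = 1 − 6Σd² / [n(n²−1)] = 1 − 6×192 / (10×99)
  = 1 − 1152/990 = 1 − 1.1636 ≈ -0.164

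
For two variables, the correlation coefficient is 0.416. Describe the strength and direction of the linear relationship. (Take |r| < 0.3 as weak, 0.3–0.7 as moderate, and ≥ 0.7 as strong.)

r = 0.416 > 0 so the relationship is positive.
|r| = 0.416, which falls in the moderate range.

moderate positive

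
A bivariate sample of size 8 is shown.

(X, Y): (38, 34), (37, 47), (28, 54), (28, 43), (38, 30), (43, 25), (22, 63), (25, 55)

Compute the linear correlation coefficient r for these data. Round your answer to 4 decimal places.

n = 8, ΣX = 259, ΣY = 351, ΣX² = 8783, ΣY² = 16649, ΣXY = 10723
nΣXY − ΣXΣY = 85784 − 90909 = -5125
nΣX² − (ΣX)² = 70264 − 67081 = 3183; nΣY² − (ΣY)² = 133192 − 123201 = 9991
r = -5125 / √(3183 × 9991) = -5125 / 5639.2688 ≈ -0.9088

-0.9088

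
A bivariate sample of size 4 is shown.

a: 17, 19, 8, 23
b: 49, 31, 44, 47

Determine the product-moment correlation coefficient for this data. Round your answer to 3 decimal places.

n = 4, Σa = 67, Σb = 171, Σa² = 1243, Σb² = 7507, Σab = 2855
nΣab − ΣaΣb = 11420 − 11457 = -37
nΣa² − (Σa)² = 4972 − 4489 = 483; nΣb² − (Σb)² = 30028 − 29241 = 787
r = -37 / √(483 × 787) = -37 / 616.5395 ≈ -0.060

-0.060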